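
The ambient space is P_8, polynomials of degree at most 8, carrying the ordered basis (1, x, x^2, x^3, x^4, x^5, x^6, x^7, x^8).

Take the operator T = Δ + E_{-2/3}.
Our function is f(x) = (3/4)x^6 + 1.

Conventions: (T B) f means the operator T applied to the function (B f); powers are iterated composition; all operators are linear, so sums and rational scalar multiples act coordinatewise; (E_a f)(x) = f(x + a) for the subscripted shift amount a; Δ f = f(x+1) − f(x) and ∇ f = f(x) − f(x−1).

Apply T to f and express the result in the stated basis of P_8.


g(x) = (3/4)x^6 + (3/2)x^5 + (65/4)x^4 + (95/9)x^3 + (485/36)x^2 + (211/54)x + 1765/972

Δ f = (9/2)x^5 + (45/4)x^4 + 15x^3 + (45/4)x^2 + (9/2)x + 3/4
E_{-2/3} f = (3/4)x^6 - 3x^5 + 5x^4 - (40/9)x^3 + (20/9)x^2 - (16/27)x + 259/243
(Δ + E_{-2/3}) f = (3/4)x^6 + (3/2)x^5 + (65/4)x^4 + (95/9)x^3 + (485/36)x^2 + (211/54)x + 1765/972


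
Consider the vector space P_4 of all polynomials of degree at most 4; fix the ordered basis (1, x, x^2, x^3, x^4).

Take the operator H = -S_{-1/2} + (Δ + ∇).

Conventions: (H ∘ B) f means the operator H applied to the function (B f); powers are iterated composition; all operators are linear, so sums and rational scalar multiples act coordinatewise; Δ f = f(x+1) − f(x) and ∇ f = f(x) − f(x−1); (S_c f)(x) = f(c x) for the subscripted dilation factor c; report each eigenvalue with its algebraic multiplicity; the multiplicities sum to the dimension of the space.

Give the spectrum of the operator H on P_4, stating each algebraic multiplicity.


image of 1: -1
image of x: (1/2)x + 2
image of x^2: -(1/4)x^2 + 4x
image of x^3: (1/8)x^3 + 6x^2 + 2
image of x^4: -(1/16)x^4 + 8x^3 + 8x
the matrix is upper triangular; its diagonal is (-1, 1/2, -1/4, 1/8, -1/16)
for a triangular matrix the eigenvalues are the diagonal entries, with algebraic multiplicity their repetition count

λ = -1 (multiplicity 1), λ = -1/4 (multiplicity 1), λ = -1/16 (multiplicity 1), λ = 1/8 (multiplicity 1), λ = 1/2 (multiplicity 1)


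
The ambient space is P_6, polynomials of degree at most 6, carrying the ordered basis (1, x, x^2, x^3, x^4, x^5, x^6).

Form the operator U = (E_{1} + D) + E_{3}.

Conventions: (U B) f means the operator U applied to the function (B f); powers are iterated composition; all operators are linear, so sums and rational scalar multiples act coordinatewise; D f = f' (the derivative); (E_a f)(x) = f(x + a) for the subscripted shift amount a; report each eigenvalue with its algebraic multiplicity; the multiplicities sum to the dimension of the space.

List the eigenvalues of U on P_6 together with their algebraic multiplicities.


λ = 2 (multiplicity 7)

image of 1: 2
image of x: 2x + 5
image of x^2: 2x^2 + 10x + 10
image of x^3: 2x^3 + 15x^2 + 30x + 28
image of x^4: 2x^4 + 20x^3 + 60x^2 + 112x + 82
image of x^5: 2x^5 + 25x^4 + 100x^3 + 280x^2 + 410x + 244
image of x^6: 2x^6 + 30x^5 + 150x^4 + 560x^3 + 1230x^2 + 1464x + 730
the matrix is upper triangular; its diagonal is (2, 2, 2, 2, 2, 2, 2)
for a triangular matrix the eigenvalues are the diagonal entries, with algebraic multiplicity their repetition count


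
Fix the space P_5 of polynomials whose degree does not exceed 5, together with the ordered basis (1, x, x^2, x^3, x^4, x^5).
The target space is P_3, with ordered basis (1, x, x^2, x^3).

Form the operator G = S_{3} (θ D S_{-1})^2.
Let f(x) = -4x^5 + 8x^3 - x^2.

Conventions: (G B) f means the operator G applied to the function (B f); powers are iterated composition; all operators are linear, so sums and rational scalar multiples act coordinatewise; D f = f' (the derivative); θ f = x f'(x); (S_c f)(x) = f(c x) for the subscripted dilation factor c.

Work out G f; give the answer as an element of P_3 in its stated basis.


S_{-1} f = 4x^5 - 8x^3 - x^2
D S_{-1} f = 20x^4 - 24x^2 - 2x
θ D S_{-1} f = 80x^4 - 48x^2 - 2x
S_{-1} (θ D S_{-1}) f = 80x^4 - 48x^2 + 2x
D S_{-1} (θ D S_{-1}) f = 320x^3 - 96x + 2
θ D S_{-1} (θ D S_{-1}) f = 960x^3 - 96x
S_{3} (θ D S_{-1})^2 f = 25920x^3 - 288x

the result is g(x) = 25920x^3 - 288x


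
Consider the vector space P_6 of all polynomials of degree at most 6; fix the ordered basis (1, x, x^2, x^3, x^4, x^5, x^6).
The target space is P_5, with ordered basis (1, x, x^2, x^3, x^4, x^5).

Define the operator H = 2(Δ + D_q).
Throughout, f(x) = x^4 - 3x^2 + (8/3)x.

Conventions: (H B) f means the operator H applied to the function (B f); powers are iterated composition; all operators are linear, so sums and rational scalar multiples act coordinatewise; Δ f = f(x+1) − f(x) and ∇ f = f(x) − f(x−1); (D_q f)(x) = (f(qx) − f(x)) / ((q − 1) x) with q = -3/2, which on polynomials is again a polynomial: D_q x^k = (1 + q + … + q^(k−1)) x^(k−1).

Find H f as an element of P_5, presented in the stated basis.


Δ f = 4x^3 + 6x^2 - 2x + 2/3
D_q f = -(13/8)x^3 + (3/2)x + 8/3
(Δ + D_q) f = (19/8)x^3 + 6x^2 - (1/2)x + 10/3
(2(Δ + D_q)) f = (19/4)x^3 + 12x^2 - x + 20/3

the result is g(x) = (19/4)x^3 + 12x^2 - x + 20/3


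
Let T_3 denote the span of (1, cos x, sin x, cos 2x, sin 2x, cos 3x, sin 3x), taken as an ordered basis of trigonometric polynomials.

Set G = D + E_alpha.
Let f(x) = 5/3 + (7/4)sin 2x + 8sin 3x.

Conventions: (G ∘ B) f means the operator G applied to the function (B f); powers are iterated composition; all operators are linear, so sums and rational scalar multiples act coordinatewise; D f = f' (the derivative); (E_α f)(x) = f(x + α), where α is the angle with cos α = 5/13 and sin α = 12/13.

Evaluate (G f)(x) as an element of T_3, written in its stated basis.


the result is g(x) = 5/3 + (1603/338)cos 2x - (833/676)sin 2x + (46104/2197)cos 3x - (16280/2197)sin 3x

D f = (7/2)cos 2x + 24cos 3x
E_alpha f = 5/3 + (210/169)cos 2x - (833/676)sin 2x - (6624/2197)cos 3x - (16280/2197)sin 3x
(D + E_alpha) f = 5/3 + (1603/338)cos 2x - (833/676)sin 2x + (46104/2197)cos 3x - (16280/2197)sin 3x


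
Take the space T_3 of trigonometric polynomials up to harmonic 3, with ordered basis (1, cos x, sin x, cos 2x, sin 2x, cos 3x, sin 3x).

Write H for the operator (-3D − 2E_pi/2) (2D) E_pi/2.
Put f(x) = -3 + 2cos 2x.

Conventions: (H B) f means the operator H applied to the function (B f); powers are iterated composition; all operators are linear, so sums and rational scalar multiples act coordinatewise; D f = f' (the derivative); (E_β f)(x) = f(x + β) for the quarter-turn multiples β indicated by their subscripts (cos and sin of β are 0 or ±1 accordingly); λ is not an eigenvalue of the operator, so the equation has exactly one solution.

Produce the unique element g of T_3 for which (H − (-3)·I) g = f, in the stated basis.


the image equals g(x) = -1 - (42/505)cos 2x - (16/505)sin 2x

write g with unknown coordinates in the stated basis and equate coefficients in (H − (-3)·I) g = f
solving from the highest basis element down gives g = -1 - (42/505)cos 2x - (16/505)sin 2x
check: H g = (1136/505)cos 2x + (48/505)sin 2x
so H g − (-3)·g = -3 + 2cos 2x = f ✓


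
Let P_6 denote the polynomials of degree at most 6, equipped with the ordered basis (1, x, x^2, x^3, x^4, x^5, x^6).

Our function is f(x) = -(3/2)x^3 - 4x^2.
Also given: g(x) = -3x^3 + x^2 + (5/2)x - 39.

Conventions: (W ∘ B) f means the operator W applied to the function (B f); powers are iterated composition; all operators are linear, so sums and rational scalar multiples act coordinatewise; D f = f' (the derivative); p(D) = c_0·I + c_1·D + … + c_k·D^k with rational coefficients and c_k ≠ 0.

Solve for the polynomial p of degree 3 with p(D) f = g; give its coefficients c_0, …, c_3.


D^0 f = -(3/2)x^3 - 4x^2
D^1 f = -(9/2)x^2 - 8x
D^2 f = -9x - 8
D^3 f = -9
matching coefficients of g against c_0 f + c_1 Df + … from the top degree down determines the c_i
solution: c_0 = 2, c_1 = -2, c_2 = 3/2, c_3 = 3

p(D) = 2·I − 2·D + (3/2)·D^2 + 3·D^3, i.e. c_0 = 2, c_1 = -2, c_2 = 3/2, c_3 = 3


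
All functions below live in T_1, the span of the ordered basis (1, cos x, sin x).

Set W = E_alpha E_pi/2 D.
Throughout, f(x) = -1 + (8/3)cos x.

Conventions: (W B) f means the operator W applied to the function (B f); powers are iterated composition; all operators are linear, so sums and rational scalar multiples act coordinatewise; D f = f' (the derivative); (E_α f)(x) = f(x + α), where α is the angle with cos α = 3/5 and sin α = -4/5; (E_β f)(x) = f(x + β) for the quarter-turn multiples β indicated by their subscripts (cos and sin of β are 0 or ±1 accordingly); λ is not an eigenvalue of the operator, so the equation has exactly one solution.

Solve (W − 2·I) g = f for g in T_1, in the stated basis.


write g with unknown coordinates in the stated basis and equate coefficients in (W − 2·I) g = f
solving from the highest basis element down gives g = 1/2 - (104/111)cos x + (32/111)sin x
check: W g = (88/111)cos x + (64/111)sin x
so W g − 2·g = -1 + (8/3)cos x = f ✓

the result is g(x) = 1/2 - (104/111)cos x + (32/111)sin x


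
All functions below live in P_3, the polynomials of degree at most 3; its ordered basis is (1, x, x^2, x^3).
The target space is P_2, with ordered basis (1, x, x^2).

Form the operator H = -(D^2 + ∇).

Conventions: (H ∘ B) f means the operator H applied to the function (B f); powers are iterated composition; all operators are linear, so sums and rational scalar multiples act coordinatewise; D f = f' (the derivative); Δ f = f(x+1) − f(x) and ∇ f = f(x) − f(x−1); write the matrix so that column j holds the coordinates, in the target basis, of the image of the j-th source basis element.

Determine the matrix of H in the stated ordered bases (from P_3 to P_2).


the matrix is [[0, -1, -1, -1]; [0, 0, -2, -3]; [0, 0, 0, -3]] (rows listed top to bottom)

image of 1: 0
image of x: -1
image of x^2: -2x - 1
image of x^3: -3x^2 - 3x - 1
each image's coordinates form column j of the matrix


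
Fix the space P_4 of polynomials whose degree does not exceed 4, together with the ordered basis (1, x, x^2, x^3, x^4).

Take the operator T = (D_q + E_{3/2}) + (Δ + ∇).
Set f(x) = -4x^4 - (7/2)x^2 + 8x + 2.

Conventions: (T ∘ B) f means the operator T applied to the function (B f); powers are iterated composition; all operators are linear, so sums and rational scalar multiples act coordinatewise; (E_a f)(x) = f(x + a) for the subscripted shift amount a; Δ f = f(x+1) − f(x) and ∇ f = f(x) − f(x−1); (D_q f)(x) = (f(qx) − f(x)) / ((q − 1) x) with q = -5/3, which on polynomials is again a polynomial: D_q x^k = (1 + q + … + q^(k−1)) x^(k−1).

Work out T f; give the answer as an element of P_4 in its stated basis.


g(x) = -4x^4 - (1240/27)x^3 - (115/2)x^2 - (601/6)x + 79/8

D_q f = (272/27)x^3 + (7/3)x + 8
E_{3/2} f = -4x^4 - 24x^3 - (115/2)x^2 - (113/2)x - 113/8
(D_q + E_{3/2}) f = -4x^4 - (376/27)x^3 - (115/2)x^2 - (325/6)x - 49/8
Δ f = -16x^3 - 24x^2 - 23x + 1/2
∇ f = -16x^3 + 24x^2 - 23x + 31/2
(Δ + ∇) f = -32x^3 - 46x + 16
((D_q + E_{3/2}) + (Δ + ∇)) f = -4x^4 - (1240/27)x^3 - (115/2)x^2 - (601/6)x + 79/8


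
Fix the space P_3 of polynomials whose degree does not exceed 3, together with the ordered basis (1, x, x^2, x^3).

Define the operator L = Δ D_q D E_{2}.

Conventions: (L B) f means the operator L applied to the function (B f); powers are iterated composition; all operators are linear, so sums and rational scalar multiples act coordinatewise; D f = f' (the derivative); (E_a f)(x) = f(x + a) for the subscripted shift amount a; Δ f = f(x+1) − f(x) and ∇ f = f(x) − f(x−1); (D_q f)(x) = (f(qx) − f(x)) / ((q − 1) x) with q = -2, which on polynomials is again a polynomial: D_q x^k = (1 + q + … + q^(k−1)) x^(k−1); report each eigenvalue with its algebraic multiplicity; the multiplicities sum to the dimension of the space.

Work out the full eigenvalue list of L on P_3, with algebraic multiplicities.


image of 1: 0
image of x: 0
image of x^2: 0
image of x^3: -3
the matrix is upper triangular; its diagonal is (0, 0, 0, 0)
for a triangular matrix the eigenvalues are the diagonal entries, with algebraic multiplicity their repetition count

λ = 0 (multiplicity 4)


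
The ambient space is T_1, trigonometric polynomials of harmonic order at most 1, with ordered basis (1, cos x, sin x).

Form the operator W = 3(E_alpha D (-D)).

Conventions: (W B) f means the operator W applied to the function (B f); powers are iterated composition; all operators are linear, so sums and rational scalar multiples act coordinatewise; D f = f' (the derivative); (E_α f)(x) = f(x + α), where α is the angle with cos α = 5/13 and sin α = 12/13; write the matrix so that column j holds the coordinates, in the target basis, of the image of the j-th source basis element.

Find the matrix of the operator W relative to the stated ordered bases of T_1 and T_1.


the matrix is [[0, 0, 0]; [0, 15/13, 36/13]; [0, -36/13, 15/13]] (rows listed top to bottom)

image of 1: 0
image of cos x: (15/13)cos x - (36/13)sin x
image of sin x: (36/13)cos x + (15/13)sin x
each image's coordinates form column j of the matrix


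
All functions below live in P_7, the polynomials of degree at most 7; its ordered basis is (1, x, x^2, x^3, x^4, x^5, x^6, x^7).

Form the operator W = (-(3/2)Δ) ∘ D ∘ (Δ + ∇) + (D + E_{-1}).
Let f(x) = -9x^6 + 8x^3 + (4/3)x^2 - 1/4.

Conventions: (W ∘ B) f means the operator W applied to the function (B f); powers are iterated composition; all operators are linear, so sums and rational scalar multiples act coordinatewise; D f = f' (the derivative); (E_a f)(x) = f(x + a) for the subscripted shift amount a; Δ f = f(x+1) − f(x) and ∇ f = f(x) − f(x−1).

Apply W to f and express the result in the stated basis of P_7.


the result is g(x) = -9x^6 - 135x^4 + 3428x^3 + (14179/3)x^2 + 6558x + 27241/12

Δ f = -54x^5 - 135x^4 - 180x^3 - 111x^2 - (82/3)x + 1/3
∇ f = -54x^5 + 135x^4 - 180x^3 + 159x^2 - (226/3)x + 47/3
(Δ + ∇) f = -108x^5 - 360x^3 + 48x^2 - (308/3)x + 16
D (Δ + ∇) f = -540x^4 - 1080x^2 + 96x - 308/3
Δ D (Δ + ∇) f = -2160x^3 - 3240x^2 - 4320x - 1524
(-(3/2)Δ) D (Δ + ∇) f = 3240x^3 + 4860x^2 + 6480x + 2286
D f = -54x^5 + 24x^2 + (8/3)x
E_{-1} f = -9x^6 + 54x^5 - 135x^4 + 188x^3 - (473/3)x^2 + (226/3)x - 191/12
(D + E_{-1}) f = -9x^6 - 135x^4 + 188x^3 - (401/3)x^2 + 78x - 191/12
((-(3/2)Δ) ∘ D ∘ (Δ + ∇) + (D + E_{-1})) f = -9x^6 - 135x^4 + 3428x^3 + (14179/3)x^2 + 6558x + 27241/12


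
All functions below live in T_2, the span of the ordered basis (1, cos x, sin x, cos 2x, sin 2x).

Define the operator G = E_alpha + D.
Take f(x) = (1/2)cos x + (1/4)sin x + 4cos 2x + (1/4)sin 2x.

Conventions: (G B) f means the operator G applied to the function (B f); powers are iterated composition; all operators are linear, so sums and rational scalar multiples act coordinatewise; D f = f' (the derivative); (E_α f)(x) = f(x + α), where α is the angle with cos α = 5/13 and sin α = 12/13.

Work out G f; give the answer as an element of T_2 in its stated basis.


E_alpha f = (11/26)cos x - (19/52)sin x - (446/169)cos 2x - (2039/676)sin 2x
D f = (1/4)cos x - (1/2)sin x + (1/2)cos 2x - 8sin 2x
(E_alpha + D) f = (35/52)cos x - (45/52)sin x - (723/338)cos 2x - (7447/676)sin 2x

g(x) = (35/52)cos x - (45/52)sin x - (723/338)cos 2x - (7447/676)sin 2x


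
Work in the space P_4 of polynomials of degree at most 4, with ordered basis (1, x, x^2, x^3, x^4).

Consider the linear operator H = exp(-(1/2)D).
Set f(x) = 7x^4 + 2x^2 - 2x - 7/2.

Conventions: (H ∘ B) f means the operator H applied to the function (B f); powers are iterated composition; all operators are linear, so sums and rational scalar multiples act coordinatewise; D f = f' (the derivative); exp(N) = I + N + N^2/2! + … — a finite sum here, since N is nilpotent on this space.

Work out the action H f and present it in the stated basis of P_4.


g(x) = 7x^4 - 14x^3 + (25/2)x^2 - (15/2)x - 25/16

order-1 term: -14x^3 - 2x + 1
order-2 term: (21/2)x^2 + 1/2
order-3 term: -(7/2)x
order-4 term: 7/16
the series for exp(-(1/2)D) f terminates at order 4
exp(-(1/2)D) f = 7x^4 - 14x^3 + (25/2)x^2 - (15/2)x - 25/16


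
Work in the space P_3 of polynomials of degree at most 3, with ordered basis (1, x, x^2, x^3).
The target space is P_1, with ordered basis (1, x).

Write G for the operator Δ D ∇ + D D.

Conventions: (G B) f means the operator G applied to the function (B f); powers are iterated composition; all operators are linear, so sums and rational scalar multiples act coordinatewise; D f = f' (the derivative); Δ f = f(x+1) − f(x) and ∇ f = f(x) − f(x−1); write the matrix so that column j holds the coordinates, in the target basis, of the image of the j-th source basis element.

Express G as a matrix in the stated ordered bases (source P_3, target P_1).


the matrix is [[0, 0, 2, 6]; [0, 0, 0, 6]] (rows listed top to bottom)

image of 1: 0
image of x: 0
image of x^2: 2
image of x^3: 6x + 6
each image's coordinates form column j of the matrix


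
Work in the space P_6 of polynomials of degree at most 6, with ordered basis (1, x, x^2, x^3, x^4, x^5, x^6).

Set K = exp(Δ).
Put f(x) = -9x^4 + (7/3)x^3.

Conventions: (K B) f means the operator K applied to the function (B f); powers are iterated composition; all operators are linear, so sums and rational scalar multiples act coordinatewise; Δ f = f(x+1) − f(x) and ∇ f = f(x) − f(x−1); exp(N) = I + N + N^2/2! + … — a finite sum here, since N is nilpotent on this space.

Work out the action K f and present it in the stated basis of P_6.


order-1 term: -36x^3 - 47x^2 - 29x - 20/3
order-2 term: -54x^2 - 101x - 56
order-3 term: -36x - 155/3
order-4 term: -9
the series for exp(Δ) f terminates at order 4
exp(Δ) f = -9x^4 - (101/3)x^3 - 101x^2 - 166x - 370/3

g(x) = -9x^4 - (101/3)x^3 - 101x^2 - 166x - 370/3


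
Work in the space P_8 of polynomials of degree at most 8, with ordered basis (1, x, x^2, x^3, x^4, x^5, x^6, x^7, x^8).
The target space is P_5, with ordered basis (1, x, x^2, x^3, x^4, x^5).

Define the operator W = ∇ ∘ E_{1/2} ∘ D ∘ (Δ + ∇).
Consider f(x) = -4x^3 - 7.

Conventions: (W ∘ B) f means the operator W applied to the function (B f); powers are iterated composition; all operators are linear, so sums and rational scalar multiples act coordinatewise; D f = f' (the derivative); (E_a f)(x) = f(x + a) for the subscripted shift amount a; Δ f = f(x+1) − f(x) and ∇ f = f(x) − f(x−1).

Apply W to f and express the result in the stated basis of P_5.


the result is g(x) = -48

Δ f = -12x^2 - 12x - 4
∇ f = -12x^2 + 12x - 4
(Δ + ∇) f = -24x^2 - 8
D (Δ + ∇) f = -48x
E_{1/2} D (Δ + ∇) f = -48x - 24
∇ E_{1/2} D (Δ + ∇) f = -48


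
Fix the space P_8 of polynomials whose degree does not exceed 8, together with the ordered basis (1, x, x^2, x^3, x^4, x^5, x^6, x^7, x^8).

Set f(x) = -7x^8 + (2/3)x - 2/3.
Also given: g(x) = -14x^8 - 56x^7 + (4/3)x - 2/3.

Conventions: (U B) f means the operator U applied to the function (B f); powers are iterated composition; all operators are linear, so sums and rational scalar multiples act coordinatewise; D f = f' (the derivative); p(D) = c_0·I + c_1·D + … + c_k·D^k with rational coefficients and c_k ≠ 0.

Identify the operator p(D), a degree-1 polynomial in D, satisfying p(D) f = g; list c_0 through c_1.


c_0 = 2, c_1 = 1

D^0 f = -7x^8 + (2/3)x - 2/3
D^1 f = -56x^7 + 2/3
matching coefficients of g against c_0 f + c_1 Df + … from the top degree down determines the c_i
solution: c_0 = 2, c_1 = 1


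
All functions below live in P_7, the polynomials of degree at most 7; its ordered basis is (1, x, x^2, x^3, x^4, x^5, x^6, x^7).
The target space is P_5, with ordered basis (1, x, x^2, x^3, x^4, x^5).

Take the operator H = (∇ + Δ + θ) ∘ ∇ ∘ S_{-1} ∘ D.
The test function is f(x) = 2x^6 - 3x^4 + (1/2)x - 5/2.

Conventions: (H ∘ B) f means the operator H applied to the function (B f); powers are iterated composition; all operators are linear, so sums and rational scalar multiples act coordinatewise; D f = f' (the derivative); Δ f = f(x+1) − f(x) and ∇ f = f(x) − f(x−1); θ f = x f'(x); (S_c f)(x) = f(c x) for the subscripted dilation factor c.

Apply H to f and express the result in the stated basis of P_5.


D f = 12x^5 - 12x^3 + 1/2
S_{-1} D f = -12x^5 + 12x^3 + 1/2
∇ S_{-1} D f = -60x^4 + 120x^3 - 84x^2 + 24x
∇ (∇ ∘ S_{-1} ∘ D) f = -240x^3 + 720x^2 - 768x + 288
Δ (∇ ∘ S_{-1} ∘ D) f = -240x^3 - 48x
θ (∇ ∘ S_{-1} ∘ D) f = -240x^4 + 360x^3 - 168x^2 + 24x
(∇ + Δ + θ) (∇ ∘ S_{-1} ∘ D) f = -240x^4 - 120x^3 + 552x^2 - 792x + 288

the result is g(x) = -240x^4 - 120x^3 + 552x^2 - 792x + 288


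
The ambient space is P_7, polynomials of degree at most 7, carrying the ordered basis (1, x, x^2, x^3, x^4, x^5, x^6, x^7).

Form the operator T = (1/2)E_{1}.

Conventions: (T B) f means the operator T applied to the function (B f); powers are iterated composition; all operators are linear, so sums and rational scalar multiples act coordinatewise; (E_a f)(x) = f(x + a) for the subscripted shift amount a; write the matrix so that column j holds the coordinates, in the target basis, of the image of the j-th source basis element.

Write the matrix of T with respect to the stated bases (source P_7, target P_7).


image of 1: 1/2
image of x: (1/2)x + 1/2
image of x^2: (1/2)x^2 + x + 1/2
image of x^3: (1/2)x^3 + (3/2)x^2 + (3/2)x + 1/2
image of x^4: (1/2)x^4 + 2x^3 + 3x^2 + 2x + 1/2
image of x^5: (1/2)x^5 + (5/2)x^4 + 5x^3 + 5x^2 + (5/2)x + 1/2
image of x^6: (1/2)x^6 + 3x^5 + (15/2)x^4 + 10x^3 + (15/2)x^2 + 3x + 1/2
image of x^7: (1/2)x^7 + (7/2)x^6 + (21/2)x^5 + (35/2)x^4 + (35/2)x^3 + (21/2)x^2 + (7/2)x + 1/2
each image's coordinates form column j of the matrix

the matrix is [[1/2, 1/2, 1/2, 1/2, 1/2, 1/2, 1/2, 1/2]; [0, 1/2, 1, 3/2, 2, 5/2, 3, 7/2]; [0, 0, 1/2, 3/2, 3, 5, 15/2, 21/2]; [0, 0, 0, 1/2, 2, 5, 10, 35/2]; [0, 0, 0, 0, 1/2, 5/2, 15/2, 35/2]; [0, 0, 0, 0, 0, 1/2, 3, 21/2]; [0, 0, 0, 0, 0, 0, 1/2, 7/2]; [0, 0, 0, 0, 0, 0, 0, 1/2]] (rows listed top to bottom)


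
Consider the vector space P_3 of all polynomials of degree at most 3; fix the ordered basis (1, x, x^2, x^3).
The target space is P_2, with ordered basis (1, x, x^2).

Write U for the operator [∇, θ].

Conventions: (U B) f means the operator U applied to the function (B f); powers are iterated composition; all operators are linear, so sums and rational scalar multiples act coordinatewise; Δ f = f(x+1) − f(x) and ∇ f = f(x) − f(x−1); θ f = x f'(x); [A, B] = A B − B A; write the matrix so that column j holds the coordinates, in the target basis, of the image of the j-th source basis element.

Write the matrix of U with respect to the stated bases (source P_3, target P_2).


image of 1: 0
image of x: 1
image of x^2: 2x - 2
image of x^3: 3x^2 - 6x + 3
each image's coordinates form column j of the matrix

the matrix is [[0, 1, -2, 3]; [0, 0, 2, -6]; [0, 0, 0, 3]] (rows listed top to bottom)


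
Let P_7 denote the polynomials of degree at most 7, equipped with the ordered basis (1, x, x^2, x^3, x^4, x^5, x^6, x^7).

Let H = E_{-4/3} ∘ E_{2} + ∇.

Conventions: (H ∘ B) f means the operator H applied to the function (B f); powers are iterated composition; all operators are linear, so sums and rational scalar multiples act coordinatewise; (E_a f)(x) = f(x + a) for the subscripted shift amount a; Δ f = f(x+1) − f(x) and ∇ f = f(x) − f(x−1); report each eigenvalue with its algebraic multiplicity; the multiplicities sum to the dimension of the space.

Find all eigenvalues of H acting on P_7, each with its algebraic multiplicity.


image of 1: 1
image of x: x + 5/3
image of x^2: x^2 + (10/3)x - 5/9
image of x^3: x^3 + 5x^2 - (5/3)x + 35/27
image of x^4: x^4 + (20/3)x^3 - (10/3)x^2 + (140/27)x - 65/81
image of x^5: x^5 + (25/3)x^4 - (50/9)x^3 + (350/27)x^2 - (325/81)x + 275/243
image of x^6: x^6 + 10x^5 - (25/3)x^4 + (700/27)x^3 - (325/27)x^2 + (550/81)x - 665/729
image of x^7: x^7 + (35/3)x^6 - (35/3)x^5 + (1225/27)x^4 - (2275/81)x^3 + (1925/81)x^2 - (4655/729)x + 2315/2187
the matrix is upper triangular; its diagonal is (1, 1, 1, 1, 1, 1, 1, 1)
for a triangular matrix the eigenvalues are the diagonal entries, with algebraic multiplicity their repetition count

λ = 1 (multiplicity 8)


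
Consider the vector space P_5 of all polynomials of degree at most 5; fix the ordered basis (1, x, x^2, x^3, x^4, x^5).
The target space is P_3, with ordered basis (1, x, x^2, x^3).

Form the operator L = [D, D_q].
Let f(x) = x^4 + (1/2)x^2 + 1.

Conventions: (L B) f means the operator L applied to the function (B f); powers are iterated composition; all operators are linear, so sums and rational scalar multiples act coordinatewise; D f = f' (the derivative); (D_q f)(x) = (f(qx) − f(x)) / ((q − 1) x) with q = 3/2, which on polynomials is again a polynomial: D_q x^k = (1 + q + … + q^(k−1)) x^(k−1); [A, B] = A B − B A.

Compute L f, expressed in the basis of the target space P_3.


g(x) = (43/8)x^2 + 1/4

D_q f = (65/8)x^3 + (5/4)x
D D_q f = (195/8)x^2 + 5/4
D f = 4x^3 + x
D_q D f = 19x^2 + 1
[D, D_q] f = (43/8)x^2 + 1/4


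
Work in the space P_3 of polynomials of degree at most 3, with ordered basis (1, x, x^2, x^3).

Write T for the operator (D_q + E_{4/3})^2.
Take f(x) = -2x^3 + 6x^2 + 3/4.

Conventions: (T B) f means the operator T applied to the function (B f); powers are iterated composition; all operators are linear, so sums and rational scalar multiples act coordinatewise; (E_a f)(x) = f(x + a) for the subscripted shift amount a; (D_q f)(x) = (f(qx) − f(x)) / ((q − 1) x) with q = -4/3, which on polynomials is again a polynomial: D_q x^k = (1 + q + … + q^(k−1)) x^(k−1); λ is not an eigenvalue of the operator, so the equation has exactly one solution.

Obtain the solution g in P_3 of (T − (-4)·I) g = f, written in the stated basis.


write g with unknown coordinates in the stated basis and equate coefficients in (T − (-4)·I) g = f
solving from the highest basis element down gives g = -(2/5)x^3 + (466/225)x^2 - (214/3375)x - 277361/202500
check: T g = -(2/5)x^3 - (514/225)x^2 + (856/3375)x + 1261319/202500
so T g − (-4)·g = -2x^3 + 6x^2 + 3/4 = f ✓

g(x) = -(2/5)x^3 + (466/225)x^2 - (214/3375)x - 277361/202500


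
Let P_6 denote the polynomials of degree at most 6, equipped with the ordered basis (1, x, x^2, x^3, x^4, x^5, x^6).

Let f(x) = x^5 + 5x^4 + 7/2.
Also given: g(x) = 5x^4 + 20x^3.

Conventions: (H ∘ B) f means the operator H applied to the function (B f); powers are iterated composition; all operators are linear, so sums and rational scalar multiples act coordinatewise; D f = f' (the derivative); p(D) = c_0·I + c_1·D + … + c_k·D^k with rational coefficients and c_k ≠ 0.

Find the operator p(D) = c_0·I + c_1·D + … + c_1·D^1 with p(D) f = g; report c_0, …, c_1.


c_0 = 0, c_1 = 1

D^0 f = x^5 + 5x^4 + 7/2
D^1 f = 5x^4 + 20x^3
matching coefficients of g against c_0 f + c_1 Df + … from the top degree down determines the c_i
solution: c_0 = 0, c_1 = 1


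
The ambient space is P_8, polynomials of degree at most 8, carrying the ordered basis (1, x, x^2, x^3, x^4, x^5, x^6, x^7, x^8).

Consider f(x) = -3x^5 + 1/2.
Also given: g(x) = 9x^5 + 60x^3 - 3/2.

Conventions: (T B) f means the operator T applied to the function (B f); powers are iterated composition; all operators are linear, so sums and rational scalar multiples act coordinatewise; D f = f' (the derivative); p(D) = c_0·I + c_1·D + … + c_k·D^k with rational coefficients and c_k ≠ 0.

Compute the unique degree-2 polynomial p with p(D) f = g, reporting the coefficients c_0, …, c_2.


p(D) = -3·I − D^2, i.e. c_0 = -3, c_1 = 0, c_2 = -1

D^0 f = -3x^5 + 1/2
D^1 f = -15x^4
D^2 f = -60x^3
matching coefficients of g against c_0 f + c_1 Df + … from the top degree down determines the c_i
solution: c_0 = -3, c_1 = 0, c_2 = -1


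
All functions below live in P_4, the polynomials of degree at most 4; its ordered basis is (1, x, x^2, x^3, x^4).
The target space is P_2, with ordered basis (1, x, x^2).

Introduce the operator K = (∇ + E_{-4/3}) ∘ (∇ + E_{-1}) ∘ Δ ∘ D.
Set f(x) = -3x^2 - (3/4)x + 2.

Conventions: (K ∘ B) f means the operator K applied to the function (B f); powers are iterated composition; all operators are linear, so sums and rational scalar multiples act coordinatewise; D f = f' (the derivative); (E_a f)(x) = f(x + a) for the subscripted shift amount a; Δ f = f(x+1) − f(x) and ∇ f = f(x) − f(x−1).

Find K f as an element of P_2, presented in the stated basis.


D f = -6x - 3/4
Δ D f = -6
∇ (Δ ∘ D) f = 0
E_{-1} (Δ ∘ D) f = -6
(∇ + E_{-1}) (Δ ∘ D) f = -6
∇ (∇ + E_{-1}) (Δ ∘ D) f = 0
E_{-4/3} (∇ + E_{-1}) (Δ ∘ D) f = -6
(∇ + E_{-4/3}) (∇ + E_{-1}) (Δ ∘ D) f = -6

the result is g(x) = -6


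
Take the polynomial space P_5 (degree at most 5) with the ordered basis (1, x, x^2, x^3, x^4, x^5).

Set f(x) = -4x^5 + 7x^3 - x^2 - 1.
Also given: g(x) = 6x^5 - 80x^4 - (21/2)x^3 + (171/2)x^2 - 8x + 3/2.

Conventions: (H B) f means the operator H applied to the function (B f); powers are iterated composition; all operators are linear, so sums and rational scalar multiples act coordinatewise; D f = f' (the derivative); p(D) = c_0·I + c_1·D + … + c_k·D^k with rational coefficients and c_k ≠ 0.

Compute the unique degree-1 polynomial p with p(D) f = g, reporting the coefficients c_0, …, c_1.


c_0 = -3/2, c_1 = 4

D^0 f = -4x^5 + 7x^3 - x^2 - 1
D^1 f = -20x^4 + 21x^2 - 2x
matching coefficients of g against c_0 f + c_1 Df + … from the top degree down determines the c_i
solution: c_0 = -3/2, c_1 = 4


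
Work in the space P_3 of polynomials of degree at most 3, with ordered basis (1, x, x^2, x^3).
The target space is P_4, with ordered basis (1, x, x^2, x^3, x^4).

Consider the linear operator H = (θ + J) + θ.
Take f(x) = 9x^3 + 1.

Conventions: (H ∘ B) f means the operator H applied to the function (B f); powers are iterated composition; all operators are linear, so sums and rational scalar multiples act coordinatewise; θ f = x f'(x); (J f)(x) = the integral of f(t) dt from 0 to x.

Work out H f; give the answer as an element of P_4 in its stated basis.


θ f = 27x^3
J f = (9/4)x^4 + x
(θ + J) f = (9/4)x^4 + 27x^3 + x
θ f = 27x^3
((θ + J) + θ) f = (9/4)x^4 + 54x^3 + x

g(x) = (9/4)x^4 + 54x^3 + x


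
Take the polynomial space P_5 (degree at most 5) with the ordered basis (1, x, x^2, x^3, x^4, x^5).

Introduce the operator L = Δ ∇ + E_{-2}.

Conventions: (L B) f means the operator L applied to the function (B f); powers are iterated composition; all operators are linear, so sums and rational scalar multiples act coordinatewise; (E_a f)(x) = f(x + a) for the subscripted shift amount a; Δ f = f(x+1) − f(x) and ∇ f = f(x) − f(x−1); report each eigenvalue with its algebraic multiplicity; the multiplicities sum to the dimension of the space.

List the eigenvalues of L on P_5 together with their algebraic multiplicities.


λ = 1 (multiplicity 6)

image of 1: 1
image of x: x - 2
image of x^2: x^2 - 4x + 6
image of x^3: x^3 - 6x^2 + 18x - 8
image of x^4: x^4 - 8x^3 + 36x^2 - 32x + 18
image of x^5: x^5 - 10x^4 + 60x^3 - 80x^2 + 90x - 32
the matrix is upper triangular; its diagonal is (1, 1, 1, 1, 1, 1)
for a triangular matrix the eigenvalues are the diagonal entries, with algebraic multiplicity their repetition count


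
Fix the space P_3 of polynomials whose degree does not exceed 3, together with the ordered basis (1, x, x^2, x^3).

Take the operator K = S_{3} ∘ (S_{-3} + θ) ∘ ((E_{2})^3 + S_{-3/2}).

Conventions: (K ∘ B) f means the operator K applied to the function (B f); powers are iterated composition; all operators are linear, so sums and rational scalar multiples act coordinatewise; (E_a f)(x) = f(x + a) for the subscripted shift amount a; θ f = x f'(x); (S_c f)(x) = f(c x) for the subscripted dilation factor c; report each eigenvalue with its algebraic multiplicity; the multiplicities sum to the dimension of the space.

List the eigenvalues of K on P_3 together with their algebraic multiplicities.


image of 1: 2
image of x: 3x + 6
image of x^2: (1287/4)x^2 - 72x + 36
image of x^3: 1539x^3 + 1782x^2 - 648x + 216
the matrix is upper triangular; its diagonal is (2, 3, 1287/4, 1539)
for a triangular matrix the eigenvalues are the diagonal entries, with algebraic multiplicity their repetition count

λ = 2 (multiplicity 1), λ = 3 (multiplicity 1), λ = 1287/4 (multiplicity 1), λ = 1539 (multiplicity 1)


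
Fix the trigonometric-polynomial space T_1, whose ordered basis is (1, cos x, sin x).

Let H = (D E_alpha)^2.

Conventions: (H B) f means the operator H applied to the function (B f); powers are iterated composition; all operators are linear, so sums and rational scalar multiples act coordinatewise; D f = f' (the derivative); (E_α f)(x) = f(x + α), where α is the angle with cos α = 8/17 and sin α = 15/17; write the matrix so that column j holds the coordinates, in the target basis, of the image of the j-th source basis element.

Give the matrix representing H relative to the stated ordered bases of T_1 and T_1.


the matrix is [[0, 0, 0]; [0, 161/289, -240/289]; [0, 240/289, 161/289]] (rows listed top to bottom)

image of 1: 0
image of cos x: (161/289)cos x + (240/289)sin x
image of sin x: -(240/289)cos x + (161/289)sin x
each image's coordinates form column j of the matrix


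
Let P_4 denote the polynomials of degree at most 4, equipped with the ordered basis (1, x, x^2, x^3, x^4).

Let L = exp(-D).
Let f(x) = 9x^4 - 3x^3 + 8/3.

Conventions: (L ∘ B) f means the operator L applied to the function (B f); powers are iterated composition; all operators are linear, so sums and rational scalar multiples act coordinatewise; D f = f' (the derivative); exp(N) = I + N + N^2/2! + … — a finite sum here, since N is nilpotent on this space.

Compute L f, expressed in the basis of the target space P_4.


order-1 term: -36x^3 + 9x^2
order-2 term: 54x^2 - 9x
order-3 term: -36x + 3
order-4 term: 9
the series for exp(-D) f terminates at order 4
exp(-D) f = 9x^4 - 39x^3 + 63x^2 - 45x + 44/3

the image equals g(x) = 9x^4 - 39x^3 + 63x^2 - 45x + 44/3


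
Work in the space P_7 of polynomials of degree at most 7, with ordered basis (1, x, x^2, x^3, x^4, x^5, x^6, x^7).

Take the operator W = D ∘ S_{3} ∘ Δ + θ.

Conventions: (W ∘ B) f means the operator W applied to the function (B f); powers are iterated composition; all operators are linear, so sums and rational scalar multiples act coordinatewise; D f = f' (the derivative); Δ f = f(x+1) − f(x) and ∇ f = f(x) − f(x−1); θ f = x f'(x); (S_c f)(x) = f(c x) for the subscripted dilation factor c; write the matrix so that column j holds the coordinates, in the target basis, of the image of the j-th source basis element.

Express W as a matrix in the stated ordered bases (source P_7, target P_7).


image of 1: 0
image of x: x
image of x^2: 2x^2 + 6
image of x^3: 3x^3 + 54x + 9
image of x^4: 4x^4 + 324x^2 + 108x + 12
image of x^5: 5x^5 + 1620x^3 + 810x^2 + 180x + 15
image of x^6: 6x^6 + 7290x^4 + 4860x^3 + 1620x^2 + 270x + 18
image of x^7: 7x^7 + 30618x^5 + 25515x^4 + 11340x^3 + 2835x^2 + 378x + 21
each image's coordinates form column j of the matrix

the matrix is [[0, 0, 6, 9, 12, 15, 18, 21]; [0, 1, 0, 54, 108, 180, 270, 378]; [0, 0, 2, 0, 324, 810, 1620, 2835]; [0, 0, 0, 3, 0, 1620, 4860, 11340]; [0, 0, 0, 0, 4, 0, 7290, 25515]; [0, 0, 0, 0, 0, 5, 0, 30618]; [0, 0, 0, 0, 0, 0, 6, 0]; [0, 0, 0, 0, 0, 0, 0, 7]] (rows listed top to bottom)


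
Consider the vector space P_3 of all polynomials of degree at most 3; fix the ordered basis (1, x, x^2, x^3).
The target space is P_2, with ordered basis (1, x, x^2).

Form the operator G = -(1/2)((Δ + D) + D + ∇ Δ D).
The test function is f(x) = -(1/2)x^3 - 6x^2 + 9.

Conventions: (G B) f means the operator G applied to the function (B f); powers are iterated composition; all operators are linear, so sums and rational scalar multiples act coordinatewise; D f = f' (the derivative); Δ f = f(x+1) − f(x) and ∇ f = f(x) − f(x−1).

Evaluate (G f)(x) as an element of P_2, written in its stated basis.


Δ f = -(3/2)x^2 - (27/2)x - 13/2
D f = -(3/2)x^2 - 12x
(Δ + D) f = -3x^2 - (51/2)x - 13/2
D f = -(3/2)x^2 - 12x
D f = -(3/2)x^2 - 12x
Δ D f = -3x - 27/2
∇ Δ D f = -3
((Δ + D) + D + ∇ Δ D) f = -(9/2)x^2 - (75/2)x - 19/2
(-(1/2)((Δ + D) + D + ∇ Δ D)) f = (9/4)x^2 + (75/4)x + 19/4

the image equals g(x) = (9/4)x^2 + (75/4)x + 19/4


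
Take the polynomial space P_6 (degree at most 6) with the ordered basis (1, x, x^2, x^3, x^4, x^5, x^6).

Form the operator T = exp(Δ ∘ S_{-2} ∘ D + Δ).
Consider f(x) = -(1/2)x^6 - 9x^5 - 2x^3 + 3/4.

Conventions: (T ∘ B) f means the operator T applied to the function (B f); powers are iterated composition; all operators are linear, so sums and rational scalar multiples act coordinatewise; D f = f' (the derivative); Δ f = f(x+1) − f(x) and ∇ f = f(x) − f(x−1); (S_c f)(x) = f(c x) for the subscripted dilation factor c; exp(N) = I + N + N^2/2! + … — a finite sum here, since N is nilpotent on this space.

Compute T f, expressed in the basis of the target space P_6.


order-1 term: -3x^5 + (855/2)x^4 - 2020x^3 - (6927/2)x^2 - 2502x - 1319/2
order-2 term: -(15/2)x^4 + 360x^3 - (46005/2)x^2 - 50886x - 31867/2
order-3 term: -10x^3 + 585x^2 - 11865x + 7678
order-4 term: -(15/2)x^2 + 225x - 6875/2
order-5 term: -3x + 99/2
order-6 term: -1/2
the series for exp(Δ ∘ S_{-2} ∘ D + Δ) f terminates at order 6
exp(Δ ∘ S_{-2} ∘ D + Δ) f = -(1/2)x^6 - 12x^5 + 420x^4 - 1672x^3 - (51777/2)x^2 - 65031x - 49211/4

the result is g(x) = -(1/2)x^6 - 12x^5 + 420x^4 - 1672x^3 - (51777/2)x^2 - 65031x - 49211/4


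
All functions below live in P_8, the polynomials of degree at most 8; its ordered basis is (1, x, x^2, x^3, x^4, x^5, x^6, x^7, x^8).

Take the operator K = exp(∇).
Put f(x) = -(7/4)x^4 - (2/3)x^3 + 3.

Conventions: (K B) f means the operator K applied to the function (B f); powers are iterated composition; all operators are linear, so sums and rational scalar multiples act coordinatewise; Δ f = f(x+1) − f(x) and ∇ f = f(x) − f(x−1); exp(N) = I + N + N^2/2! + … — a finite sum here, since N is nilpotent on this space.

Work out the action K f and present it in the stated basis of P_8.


order-1 term: -7x^3 + (17/2)x^2 - 5x + 13/12
order-2 term: -(21/2)x^2 + 19x - 41/4
order-3 term: -7x + 59/6
order-4 term: -7/4
the series for exp(∇) f terminates at order 4
exp(∇) f = -(7/4)x^4 - (23/3)x^3 - 2x^2 + 7x + 23/12

the result is g(x) = -(7/4)x^4 - (23/3)x^3 - 2x^2 + 7x + 23/12


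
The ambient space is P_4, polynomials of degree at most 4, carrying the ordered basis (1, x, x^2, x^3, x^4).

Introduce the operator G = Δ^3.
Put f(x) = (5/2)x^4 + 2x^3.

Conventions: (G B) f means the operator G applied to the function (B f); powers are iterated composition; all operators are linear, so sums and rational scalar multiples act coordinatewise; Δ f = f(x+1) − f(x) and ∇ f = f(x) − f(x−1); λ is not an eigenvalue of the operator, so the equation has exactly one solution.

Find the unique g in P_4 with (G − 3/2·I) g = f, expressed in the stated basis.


the image equals g(x) = -(5/3)x^4 - (4/3)x^3 - (80/3)x - 136/3

write g with unknown coordinates in the stated basis and equate coefficients in (G − 3/2·I) g = f
solving from the highest basis element down gives g = -(5/3)x^4 - (4/3)x^3 - (80/3)x - 136/3
check: G g = -40x - 68
so G g − 3/2·g = (5/2)x^4 + 2x^3 = f ✓


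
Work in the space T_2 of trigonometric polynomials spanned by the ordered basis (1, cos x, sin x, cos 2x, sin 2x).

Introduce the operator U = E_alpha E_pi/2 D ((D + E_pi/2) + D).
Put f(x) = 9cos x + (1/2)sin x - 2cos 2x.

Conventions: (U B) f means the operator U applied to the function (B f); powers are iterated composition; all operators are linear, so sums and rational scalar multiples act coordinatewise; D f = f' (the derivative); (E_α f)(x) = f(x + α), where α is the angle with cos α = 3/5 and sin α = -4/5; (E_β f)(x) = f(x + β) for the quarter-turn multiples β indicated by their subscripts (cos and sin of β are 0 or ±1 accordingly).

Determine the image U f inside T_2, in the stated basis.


the image equals g(x) = -(45/2)cos x + 15sin x + (16/25)cos 2x - (412/25)sin 2x

D f = (1/2)cos x - 9sin x + 4sin 2x
E_pi/2 f = (1/2)cos x - 9sin x + 2cos 2x
(D + E_pi/2) f = cos x - 18sin x + 2cos 2x + 4sin 2x
D f = (1/2)cos x - 9sin x + 4sin 2x
((D + E_pi/2) + D) f = (3/2)cos x - 27sin x + 2cos 2x + 8sin 2x
D ((D + E_pi/2) + D) f = -27cos x - (3/2)sin x + 16cos 2x - 4sin 2x
E_pi/2 D ((D + E_pi/2) + D) f = -(3/2)cos x + 27sin x - 16cos 2x + 4sin 2x
E_alpha E_pi/2 D ((D + E_pi/2) + D) f = -(45/2)cos x + 15sin x + (16/25)cos 2x - (412/25)sin 2x
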